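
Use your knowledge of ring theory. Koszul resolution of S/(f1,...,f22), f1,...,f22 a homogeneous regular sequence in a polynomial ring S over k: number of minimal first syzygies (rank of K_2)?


Regular sequence => Koszul complex is the minimal free resolution.
Syz_1 minimally generated by Koszul relations f_i*e_j - f_j*e_i (i<j): mu(Syz_1) = beta_2 = C(m,2) = m(m-1)/2
m=22
22*21/2 = 231


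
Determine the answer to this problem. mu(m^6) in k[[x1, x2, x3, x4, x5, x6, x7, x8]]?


C(n+d-1,d)=C(13,6)=1716


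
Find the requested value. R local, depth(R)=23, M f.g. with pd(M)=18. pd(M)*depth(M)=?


pd+depth=23
depth=23-18=5
pd*depth=18*5=90


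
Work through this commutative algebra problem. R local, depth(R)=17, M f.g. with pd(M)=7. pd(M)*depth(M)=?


pd+depth=17
depth=17-7=10
pd*depth=7*10=70


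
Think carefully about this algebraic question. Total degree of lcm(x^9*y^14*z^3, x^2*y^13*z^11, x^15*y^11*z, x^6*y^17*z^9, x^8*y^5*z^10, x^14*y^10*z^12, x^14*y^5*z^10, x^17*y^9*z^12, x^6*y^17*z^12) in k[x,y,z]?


lcm = componentwise max:
x: max(9,2,15,6,8,14,14,17,6)=17
y: max(14,13,11,17,5,10,5,9,17)=17
z: max(3,11,1,9,10,12,10,12,12)=12
Total=17+17+12=46


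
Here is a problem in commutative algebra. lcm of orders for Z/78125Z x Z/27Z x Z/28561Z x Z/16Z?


Exponent = lcm of the cyclic orders; pairwise coprime => product.
5^7*3^3*13^4*2^4=78125*27*28561*16=963933750000


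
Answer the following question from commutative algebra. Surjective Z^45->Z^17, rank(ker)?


rank(ker) = 45-17 = 28


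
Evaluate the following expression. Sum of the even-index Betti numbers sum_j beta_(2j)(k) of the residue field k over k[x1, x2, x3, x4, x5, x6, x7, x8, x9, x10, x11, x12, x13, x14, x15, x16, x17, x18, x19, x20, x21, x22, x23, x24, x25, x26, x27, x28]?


Koszul resolution: beta_i(k)=C(n,i), n=28
sum_even C(28,i) = 2^(n-1) = 2^27 = 134217728


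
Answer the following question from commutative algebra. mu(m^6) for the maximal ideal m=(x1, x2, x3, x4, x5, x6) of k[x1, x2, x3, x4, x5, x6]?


Graded Nakayama: mu(m^d) = dim_k (m^d/m^(d+1)) = #degree-6 monomials in 6 vars
C(n+d-1,d)=C(11,6)=462


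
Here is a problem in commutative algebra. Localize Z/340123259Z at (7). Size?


7-primary part: 340123259=7^8*59
Size=7^8=5764801


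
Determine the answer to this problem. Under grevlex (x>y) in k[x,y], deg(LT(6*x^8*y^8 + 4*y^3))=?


LT: 6*x^8*y^8
deg_x=8, deg_y=8
Total=8+8=16


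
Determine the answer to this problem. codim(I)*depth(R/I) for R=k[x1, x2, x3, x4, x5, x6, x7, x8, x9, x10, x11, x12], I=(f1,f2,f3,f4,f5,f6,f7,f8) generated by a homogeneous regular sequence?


codim=8, depth=dim(R/I)=12-8=4
Product=8*4=32


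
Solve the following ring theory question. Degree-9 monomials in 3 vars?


C(d+n-1,n-1)=C(11,2)=55


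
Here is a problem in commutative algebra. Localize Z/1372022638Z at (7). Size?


7-primary part: 1372022638=7^9*34
Size=7^9=40353607


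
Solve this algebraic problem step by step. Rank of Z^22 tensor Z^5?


rank(M(x)N) = rank(M)*rank(N)
22*5 = 110


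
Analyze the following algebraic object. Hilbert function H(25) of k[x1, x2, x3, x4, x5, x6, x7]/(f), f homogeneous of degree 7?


C(31,6)-C(24,6)=736281-134596=601685


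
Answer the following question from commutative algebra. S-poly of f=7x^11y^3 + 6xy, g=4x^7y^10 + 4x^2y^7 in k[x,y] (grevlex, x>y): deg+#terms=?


LT(f)=7x^11y^3, LT(g)=4x^7y^10
lcm(LM)=x^11y^10
S(f,g) (scaled by 28 to clear denominators) = 4y^7*f - 7x^4*g = -28x^6y^7 + 24xy^8
2 terms, deg 13.
13+2=15


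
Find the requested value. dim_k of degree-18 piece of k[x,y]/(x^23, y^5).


k[x,y], I = (x^23, y^5), d = 18
Need i < 23 and d-i < 5.
Range: 14 <= i <= 18.
H(18) = 5


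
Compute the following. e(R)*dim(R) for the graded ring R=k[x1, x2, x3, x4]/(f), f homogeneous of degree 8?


e(R)=deg(f)=8, dim(R)=4-1=3
e*dim=8*3=24


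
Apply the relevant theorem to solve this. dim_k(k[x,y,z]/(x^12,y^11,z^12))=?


Basis: x^iy^jz^k, i<12,j<11,k<12
12*11*12=1584


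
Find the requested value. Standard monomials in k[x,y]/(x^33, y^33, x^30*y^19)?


k[x,y]/I, I = (x^33, y^33, x^30*y^19)
Rect: 33x33=1089. Corner: (33-30)x(33-19)=42.
dim = 1089-42 = 1047


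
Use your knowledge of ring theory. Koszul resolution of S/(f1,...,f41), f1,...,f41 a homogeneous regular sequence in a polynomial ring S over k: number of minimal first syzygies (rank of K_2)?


Regular sequence => Koszul complex is the minimal free resolution.
Syz_1 minimally generated by Koszul relations f_i*e_j - f_j*e_i (i<j): mu(Syz_1) = beta_2 = C(m,2) = m(m-1)/2
m=41
41*40/2 = 820


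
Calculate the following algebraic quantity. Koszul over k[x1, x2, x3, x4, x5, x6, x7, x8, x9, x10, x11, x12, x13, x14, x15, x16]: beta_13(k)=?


C(n,i)=C(16,13)=560


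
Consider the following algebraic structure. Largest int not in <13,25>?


gcd(13,25)=1 => F=ab-a-b=13*25-13-25=325-38=287


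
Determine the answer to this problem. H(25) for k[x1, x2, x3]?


C(d+n-1,n-1)=C(27,2)=351


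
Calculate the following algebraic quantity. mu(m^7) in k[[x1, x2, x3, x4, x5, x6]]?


C(n+d-1,d)=C(12,7)=792


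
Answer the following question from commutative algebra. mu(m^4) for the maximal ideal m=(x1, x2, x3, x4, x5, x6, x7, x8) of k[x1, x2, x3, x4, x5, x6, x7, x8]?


Graded Nakayama: mu(m^d) = dim_k (m^d/m^(d+1)) = #degree-4 monomials in 8 vars
C(n+d-1,d)=C(11,4)=330


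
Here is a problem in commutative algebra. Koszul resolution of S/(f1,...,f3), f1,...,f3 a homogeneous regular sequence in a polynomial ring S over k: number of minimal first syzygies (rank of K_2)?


Regular sequence => Koszul complex is the minimal free resolution.
Syz_1 minimally generated by Koszul relations f_i*e_j - f_j*e_i (i<j): mu(Syz_1) = beta_2 = C(m,2) = m(m-1)/2
m=3
3*2/2 = 3


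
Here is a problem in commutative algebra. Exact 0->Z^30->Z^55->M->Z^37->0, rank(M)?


Alt sum=0:
(-1)^0*30 + (-1)^1*55 + (-1)^2*? + (-1)^3*37=0
rank(M)=62


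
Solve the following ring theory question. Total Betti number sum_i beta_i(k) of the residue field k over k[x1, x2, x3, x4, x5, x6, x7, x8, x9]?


Koszul resolution: beta_i(k)=C(n,i), n=9
sum_i C(9,i) = 2^9 = 512


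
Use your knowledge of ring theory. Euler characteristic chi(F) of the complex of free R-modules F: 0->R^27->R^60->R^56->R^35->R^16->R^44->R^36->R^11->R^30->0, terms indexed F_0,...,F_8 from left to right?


chi = sum (-1)^i * rank:
(-1)^0*27=27
(-1)^1*60=-60
(-1)^2*56=56
(-1)^3*35=-35
(-1)^4*16=16
(-1)^5*44=-44
(-1)^6*36=36
(-1)^7*11=-11
(-1)^8*30=30
chi=15


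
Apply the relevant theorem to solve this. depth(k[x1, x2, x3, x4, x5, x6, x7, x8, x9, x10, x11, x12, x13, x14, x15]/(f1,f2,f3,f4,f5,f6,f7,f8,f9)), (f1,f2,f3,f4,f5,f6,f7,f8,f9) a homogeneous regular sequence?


depth(R)=15
depth(R/I)=15-9=6


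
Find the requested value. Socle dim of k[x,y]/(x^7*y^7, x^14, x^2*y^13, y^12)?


Socle = ann(m) = span of standard monomials u with x*u, y*u in I (staircase corners).
Redundant generators: x^2*y^13
Minimal generators: x^14, x^7*y^7, y^12
Corners: x^6y^11, x^13y^6
Socle dim=2


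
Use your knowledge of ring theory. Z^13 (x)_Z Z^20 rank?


rank(M(x)N) = rank(M)*rank(N)
13*20 = 260


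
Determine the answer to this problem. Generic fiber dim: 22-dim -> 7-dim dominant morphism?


dim(fiber)=dim(X)-dim(Y)=22-7=15


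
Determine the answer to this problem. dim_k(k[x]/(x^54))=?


Basis: 1,x,...,x^53
dim=54


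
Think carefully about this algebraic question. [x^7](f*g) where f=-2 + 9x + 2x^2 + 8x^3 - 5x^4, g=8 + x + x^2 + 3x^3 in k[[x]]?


[x^7] = sum a_i*b_j, i+j=7
  -5*3=-15
Sum=-15


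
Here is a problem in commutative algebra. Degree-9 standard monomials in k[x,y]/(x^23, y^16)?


k[x,y], I = (x^23, y^16), d = 9
Need i < 23 and d-i < 16.
Range: 0 <= i <= 9.
H(9) = 10


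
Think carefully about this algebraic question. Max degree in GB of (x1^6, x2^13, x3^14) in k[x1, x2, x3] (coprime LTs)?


Pure powers, coprime LTs => already GB.
Degrees: 6, 13, 14
Max=14


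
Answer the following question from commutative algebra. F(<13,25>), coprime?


gcd(13,25)=1 => F=ab-a-b=13*25-13-25=325-38=287


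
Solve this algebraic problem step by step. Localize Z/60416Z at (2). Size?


2-primary part: 60416=2^10*59
Size=2^10=1024


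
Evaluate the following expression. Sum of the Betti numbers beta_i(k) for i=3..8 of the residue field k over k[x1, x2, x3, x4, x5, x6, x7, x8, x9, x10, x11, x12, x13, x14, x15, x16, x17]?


Koszul resolution: beta_i(k)=C(n,i), n=17
C(17,3)=680, C(17,4)=2380, C(17,5)=6188, C(17,6)=12376, C(17,7)=19448, C(17,8)=24310
Sum=65382


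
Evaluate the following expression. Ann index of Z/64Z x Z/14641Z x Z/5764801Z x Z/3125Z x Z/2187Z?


Exponent = lcm of the cyclic orders; pairwise coprime => product.
2^6*11^4*7^8*5^5*3^7=64*14641*5764801*3125*2187=36917632260293400000


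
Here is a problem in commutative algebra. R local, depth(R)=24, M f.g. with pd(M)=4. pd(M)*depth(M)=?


pd+depth=24
depth=24-4=20
pd*depth=4*20=80


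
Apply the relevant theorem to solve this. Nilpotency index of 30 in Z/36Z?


30^k mod 36:
k=1: 30
k=2: 0
First zero at k = 2


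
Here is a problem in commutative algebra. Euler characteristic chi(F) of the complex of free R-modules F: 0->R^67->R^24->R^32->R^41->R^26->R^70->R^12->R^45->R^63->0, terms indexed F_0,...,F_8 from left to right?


chi = sum (-1)^i * rank:
(-1)^0*67=67
(-1)^1*24=-24
(-1)^2*32=32
(-1)^3*41=-41
(-1)^4*26=26
(-1)^5*70=-70
(-1)^6*12=12
(-1)^7*45=-45
(-1)^8*63=63
chi=20


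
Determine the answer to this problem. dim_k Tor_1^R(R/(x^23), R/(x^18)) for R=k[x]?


Tor_1(R/I,R/J)=(I cap J)/IJ=(x^23)/(x^41)
dim=41-23=min(23,18)=18


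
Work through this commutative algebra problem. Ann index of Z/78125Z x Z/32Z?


Exponent = lcm of the cyclic orders; pairwise coprime => product.
5^7*2^5=78125*32=2500000


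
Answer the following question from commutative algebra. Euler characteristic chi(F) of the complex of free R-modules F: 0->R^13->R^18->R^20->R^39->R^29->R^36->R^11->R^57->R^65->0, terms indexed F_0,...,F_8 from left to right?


chi = sum (-1)^i * rank:
(-1)^0*13=13
(-1)^1*18=-18
(-1)^2*20=20
(-1)^3*39=-39
(-1)^4*29=29
(-1)^5*36=-36
(-1)^6*11=11
(-1)^7*57=-57
(-1)^8*65=65
chi=-12


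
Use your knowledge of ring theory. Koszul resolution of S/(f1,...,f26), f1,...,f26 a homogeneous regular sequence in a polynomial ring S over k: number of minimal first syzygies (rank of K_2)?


Regular sequence => Koszul complex is the minimal free resolution.
Syz_1 minimally generated by Koszul relations f_i*e_j - f_j*e_i (i<j): mu(Syz_1) = beta_2 = C(m,2) = m(m-1)/2
m=26
26*25/2 = 325


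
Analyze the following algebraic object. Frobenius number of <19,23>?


gcd(19,23)=1 => F=ab-a-b=19*23-19-23=437-42=395


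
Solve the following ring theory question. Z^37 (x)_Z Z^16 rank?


rank(M(x)N) = rank(M)*rank(N)
37*16 = 592


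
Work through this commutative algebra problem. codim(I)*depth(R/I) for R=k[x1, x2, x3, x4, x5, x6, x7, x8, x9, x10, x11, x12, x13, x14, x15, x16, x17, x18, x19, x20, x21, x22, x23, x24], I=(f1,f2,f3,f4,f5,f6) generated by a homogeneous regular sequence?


codim=6, depth=dim(R/I)=24-6=18
Product=6*18=108


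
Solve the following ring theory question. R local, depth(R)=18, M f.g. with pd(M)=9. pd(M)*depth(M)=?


pd+depth=18
depth=18-9=9
pd*depth=9*9=81


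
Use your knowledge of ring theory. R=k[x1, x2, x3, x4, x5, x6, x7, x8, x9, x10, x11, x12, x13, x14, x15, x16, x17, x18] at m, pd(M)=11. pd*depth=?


pd+depth=18
depth=18-11=7
pd*depth=11*7=77


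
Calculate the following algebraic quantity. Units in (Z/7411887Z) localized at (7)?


Local ring = Z/823543Z.
phi(823543) = 7^6*(7-1) = 705894


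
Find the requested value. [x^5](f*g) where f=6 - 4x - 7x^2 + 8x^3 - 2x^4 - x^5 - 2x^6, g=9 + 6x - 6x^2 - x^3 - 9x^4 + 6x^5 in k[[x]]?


[x^5] = sum a_i*b_j, i+j=5
  6*6=36
  -4*-9=36
  -7*-1=7
  8*-6=-48
  -2*6=-12
  -1*9=-9
Sum=10


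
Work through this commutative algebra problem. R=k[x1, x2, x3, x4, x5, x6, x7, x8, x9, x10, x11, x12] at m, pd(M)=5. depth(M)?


pd+depth=depth(R)=12
depth=12-5=7


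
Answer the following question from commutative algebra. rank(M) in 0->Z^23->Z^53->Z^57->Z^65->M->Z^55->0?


Alt sum=0:
(-1)^0*23 + (-1)^1*53 + (-1)^2*57 + (-1)^3*65 + (-1)^4*? + (-1)^5*55=0
rank(M)=93


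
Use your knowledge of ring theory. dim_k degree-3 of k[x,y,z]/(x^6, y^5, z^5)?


Need i<6, j<5, k<5 with i+j+k=3.
For each i, j ranges over max(0,3-i-4)..min(4,3-i):
  i=0: j in [0,3] -> 4
  i=1: j in [0,2] -> 3
  i=2: j in [0,1] -> 2
  i=3: j in [0,0] -> 1
H(3) = 4+3+2+1 = 10


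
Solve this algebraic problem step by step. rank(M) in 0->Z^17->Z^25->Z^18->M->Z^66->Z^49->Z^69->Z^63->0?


Alt sum=0:
(-1)^0*17 + (-1)^1*25 + (-1)^2*18 + (-1)^3*? + (-1)^4*66 + (-1)^5*49 + (-1)^6*69 + (-1)^7*63=0
rank(M)=33


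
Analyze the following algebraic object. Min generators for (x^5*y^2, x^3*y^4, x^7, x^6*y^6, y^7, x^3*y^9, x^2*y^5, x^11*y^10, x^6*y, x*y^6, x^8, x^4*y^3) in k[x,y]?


Remove redundant (divisible by others).
x^6*y^6 redundant.
x^8 redundant.
x^3*y^9 redundant.
x^11*y^10 redundant.
Min: x^7, x^6*y, x^5*y^2, x^4*y^3, x^3*y^4, x^2*y^5, x*y^6, y^7
Count=8


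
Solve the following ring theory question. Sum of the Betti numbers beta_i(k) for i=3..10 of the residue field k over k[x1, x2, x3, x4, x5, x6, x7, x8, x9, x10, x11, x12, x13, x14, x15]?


Koszul resolution: beta_i(k)=C(n,i), n=15
C(15,3)=455, C(15,4)=1365, C(15,5)=3003, C(15,6)=5005, C(15,7)=6435, C(15,8)=6435, C(15,9)=5005, C(15,10)=3003
Sum=30706


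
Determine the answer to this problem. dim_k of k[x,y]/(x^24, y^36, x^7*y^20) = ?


k[x,y]/I, I = (x^24, y^36, x^7*y^20)
Rect: 24x36=864. Corner: (24-7)x(36-20)=272.
dim = 864-272 = 592


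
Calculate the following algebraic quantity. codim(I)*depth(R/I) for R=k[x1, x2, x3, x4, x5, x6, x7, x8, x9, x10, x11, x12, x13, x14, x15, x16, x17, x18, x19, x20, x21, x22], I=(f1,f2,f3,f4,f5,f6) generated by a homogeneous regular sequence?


codim=6, depth=dim(R/I)=22-6=16
Product=6*16=96


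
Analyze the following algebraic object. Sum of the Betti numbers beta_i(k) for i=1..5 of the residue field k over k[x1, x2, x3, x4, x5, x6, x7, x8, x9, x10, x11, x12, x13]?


Koszul resolution: beta_i(k)=C(n,i), n=13
C(13,1)=13, C(13,2)=78, C(13,3)=286, C(13,4)=715, C(13,5)=1287
Sum=2379


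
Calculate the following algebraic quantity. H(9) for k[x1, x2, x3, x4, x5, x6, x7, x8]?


C(d+n-1,n-1)=C(16,7)=11440


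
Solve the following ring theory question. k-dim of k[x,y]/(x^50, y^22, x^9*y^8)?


k[x,y]/I, I = (x^50, y^22, x^9*y^8)
Rect: 50x22=1100. Corner: (50-9)x(22-8)=574.
dim = 1100-574 = 526


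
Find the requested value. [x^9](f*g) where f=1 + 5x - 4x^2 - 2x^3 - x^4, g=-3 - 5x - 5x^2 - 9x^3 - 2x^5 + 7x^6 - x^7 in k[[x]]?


[x^9] = sum a_i*b_j, i+j=9
  -4*-1=4
  -2*7=-14
  -1*-2=2
Sum=-8


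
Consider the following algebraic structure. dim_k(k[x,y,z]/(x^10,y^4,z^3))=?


Basis: x^iy^jz^k, i<10,j<4,k<3
10*4*3=120


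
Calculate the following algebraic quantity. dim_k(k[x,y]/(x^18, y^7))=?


Basis: x^i*y^j, i<18, j<7
18*7=126


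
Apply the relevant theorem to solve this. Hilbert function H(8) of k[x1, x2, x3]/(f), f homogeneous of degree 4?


C(10,2)-C(6,2)=45-15=30


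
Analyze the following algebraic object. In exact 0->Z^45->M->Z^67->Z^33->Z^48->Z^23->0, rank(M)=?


Alt sum=0:
(-1)^0*45 + (-1)^1*? + (-1)^2*67 + (-1)^3*33 + (-1)^4*48 + (-1)^5*23=0
rank(M)=104


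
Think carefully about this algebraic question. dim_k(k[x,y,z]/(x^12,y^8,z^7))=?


Basis: x^iy^jz^k, i<12,j<8,k<7
12*8*7=672


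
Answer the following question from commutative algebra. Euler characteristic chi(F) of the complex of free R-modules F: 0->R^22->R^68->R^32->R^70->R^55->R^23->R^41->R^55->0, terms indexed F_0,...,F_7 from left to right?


chi = sum (-1)^i * rank:
(-1)^0*22=22
(-1)^1*68=-68
(-1)^2*32=32
(-1)^3*70=-70
(-1)^4*55=55
(-1)^5*23=-23
(-1)^6*41=41
(-1)^7*55=-55
chi=-66


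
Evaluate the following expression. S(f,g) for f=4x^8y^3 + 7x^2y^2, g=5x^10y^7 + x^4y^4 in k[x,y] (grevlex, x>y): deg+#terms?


LT(f)=4x^8y^3, LT(g)=5x^10y^7
lcm(LM)=x^10y^7
S(f,g) (scaled by 20 to clear denominators) = 5x^2y^4*f - 4*g = 35x^4y^6 - 4x^4y^4
2 terms, deg 10.
10+2=12


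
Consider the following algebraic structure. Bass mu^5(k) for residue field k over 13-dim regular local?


C(n,i)=C(13,5)=1287


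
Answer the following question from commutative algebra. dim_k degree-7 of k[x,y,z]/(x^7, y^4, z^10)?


Need i<7, j<4, k<10 with i+j+k=7.
For each i, j ranges over max(0,7-i-9)..min(3,7-i):
  i=0: j in [0,3] -> 4
  i=1: j in [0,3] -> 4
  i=2: j in [0,3] -> 4
  i=3: j in [0,3] -> 4
  i=4: j in [0,3] -> 4
  i=5: j in [0,2] -> 3
  i=6: j in [0,1] -> 2
H(7) = 4+4+4+4+4+3+2 = 25


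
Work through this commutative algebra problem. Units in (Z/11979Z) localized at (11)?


Local ring = Z/1331Z.
phi(1331) = 11^2*(11-1) = 1210


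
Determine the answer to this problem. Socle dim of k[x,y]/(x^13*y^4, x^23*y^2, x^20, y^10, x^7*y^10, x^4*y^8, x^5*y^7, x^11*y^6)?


Socle = ann(m) = span of standard monomials u with x*u, y*u in I (staircase corners).
Redundant generators: x^7*y^10, x^23*y^2
Minimal generators: x^20, x^13*y^4, x^11*y^6, x^5*y^7, x^4*y^8, y^10
Corners: x^3y^9, x^4y^7, x^10y^6, x^12y^5, x^19y^3
Socle dim=5


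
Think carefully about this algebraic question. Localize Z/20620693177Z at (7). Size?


7-primary part: 20620693177=7^10*73
Size=7^10=282475249


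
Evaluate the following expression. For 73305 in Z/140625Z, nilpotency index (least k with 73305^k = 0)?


73305^k mod 140625:
k=1: 73305
k=2: 60525
k=3: 66375
k=4: 135000
k=5: 112500
k=6: 0
First zero at k = 6


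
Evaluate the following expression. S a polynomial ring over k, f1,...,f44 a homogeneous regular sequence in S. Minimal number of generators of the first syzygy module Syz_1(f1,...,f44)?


Regular sequence => Koszul complex is the minimal free resolution.
Syz_1 minimally generated by Koszul relations f_i*e_j - f_j*e_i (i<j): mu(Syz_1) = beta_2 = C(m,2) = m(m-1)/2
m=44
44*43/2 = 946


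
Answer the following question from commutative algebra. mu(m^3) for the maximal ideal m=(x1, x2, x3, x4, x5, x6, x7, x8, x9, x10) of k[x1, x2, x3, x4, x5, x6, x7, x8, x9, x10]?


Graded Nakayama: mu(m^d) = dim_k (m^d/m^(d+1)) = #degree-3 monomials in 10 vars
C(n+d-1,d)=C(12,3)=220


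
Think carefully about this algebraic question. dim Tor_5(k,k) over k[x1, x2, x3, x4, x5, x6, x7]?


Koszul: C(n,i)=C(7,5)=21


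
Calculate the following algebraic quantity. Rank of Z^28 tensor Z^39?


rank(M(x)N) = rank(M)*rank(N)
28*39 = 1092


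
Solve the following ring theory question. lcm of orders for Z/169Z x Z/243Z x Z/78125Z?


Exponent = lcm of the cyclic orders; pairwise coprime => product.
13^2*3^5*5^7=169*243*78125=3208359375


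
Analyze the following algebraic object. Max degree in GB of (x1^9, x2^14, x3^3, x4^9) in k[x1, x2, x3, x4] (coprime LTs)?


Pure powers, coprime LTs => already GB.
Degrees: 9, 14, 3, 9
Max=14


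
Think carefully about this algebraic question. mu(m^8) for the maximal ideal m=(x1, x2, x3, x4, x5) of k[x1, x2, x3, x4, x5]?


Graded Nakayama: mu(m^d) = dim_k (m^d/m^(d+1)) = #degree-8 monomials in 5 vars
C(n+d-1,d)=C(12,8)=495


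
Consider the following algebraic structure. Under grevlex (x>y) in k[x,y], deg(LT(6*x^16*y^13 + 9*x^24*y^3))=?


LT: 6*x^16*y^13
deg_x=16, deg_y=13
Total=16+13=29


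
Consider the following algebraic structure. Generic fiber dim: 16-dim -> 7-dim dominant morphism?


dim(fiber)=dim(X)-dim(Y)=16-7=9


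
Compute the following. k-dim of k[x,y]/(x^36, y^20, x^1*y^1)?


k[x,y]/I, I = (x^36, y^20, x^1*y^1)
Rect: 36x20=720. Corner: (36-1)x(20-1)=665.
dim = 720-665 = 55


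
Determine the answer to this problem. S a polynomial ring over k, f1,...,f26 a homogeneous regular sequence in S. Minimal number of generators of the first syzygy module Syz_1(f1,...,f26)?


Regular sequence => Koszul complex is the minimal free resolution.
Syz_1 minimally generated by Koszul relations f_i*e_j - f_j*e_i (i<j): mu(Syz_1) = beta_2 = C(m,2) = m(m-1)/2
m=26
26*25/2 = 325


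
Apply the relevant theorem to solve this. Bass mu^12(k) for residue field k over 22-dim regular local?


C(n,i)=C(22,12)=646646


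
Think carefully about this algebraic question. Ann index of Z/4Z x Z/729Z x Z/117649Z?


Exponent = lcm of the cyclic orders; pairwise coprime => product.
2^2*3^6*7^6=4*729*117649=343064484


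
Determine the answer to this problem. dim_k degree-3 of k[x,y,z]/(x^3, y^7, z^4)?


Need i<3, j<7, k<4 with i+j+k=3.
For each i, j ranges over max(0,3-i-3)..min(6,3-i):
  i=0: j in [0,3] -> 4
  i=1: j in [0,2] -> 3
  i=2: j in [0,1] -> 2
H(3) = 4+3+2 = 9


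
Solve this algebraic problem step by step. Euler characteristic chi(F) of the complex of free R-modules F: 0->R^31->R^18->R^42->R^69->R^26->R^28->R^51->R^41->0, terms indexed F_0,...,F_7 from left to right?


chi = sum (-1)^i * rank:
(-1)^0*31=31
(-1)^1*18=-18
(-1)^2*42=42
(-1)^3*69=-69
(-1)^4*26=26
(-1)^5*28=-28
(-1)^6*51=51
(-1)^7*41=-41
chi=-6


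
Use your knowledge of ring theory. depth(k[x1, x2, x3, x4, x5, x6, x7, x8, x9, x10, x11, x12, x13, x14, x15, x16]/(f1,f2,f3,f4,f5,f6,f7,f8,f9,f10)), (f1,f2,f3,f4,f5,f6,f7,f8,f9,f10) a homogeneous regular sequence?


depth(R)=16
depth(R/I)=16-10=6


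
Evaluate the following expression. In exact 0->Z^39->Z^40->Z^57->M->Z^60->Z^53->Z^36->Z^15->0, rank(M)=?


Alt sum=0:
(-1)^0*39 + (-1)^1*40 + (-1)^2*57 + (-1)^3*? + (-1)^4*60 + (-1)^5*53 + (-1)^6*36 + (-1)^7*15=0
rank(M)=84


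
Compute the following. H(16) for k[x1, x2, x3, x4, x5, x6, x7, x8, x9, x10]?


C(d+n-1,n-1)=C(25,9)=2042975


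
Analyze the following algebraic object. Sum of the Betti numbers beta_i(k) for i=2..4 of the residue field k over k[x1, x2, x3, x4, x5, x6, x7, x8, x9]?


Koszul resolution: beta_i(k)=C(n,i), n=9
C(9,2)=36, C(9,3)=84, C(9,4)=126
Sum=246


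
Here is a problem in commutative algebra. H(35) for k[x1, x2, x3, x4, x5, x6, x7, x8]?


C(d+n-1,n-1)=C(42,7)=26978328


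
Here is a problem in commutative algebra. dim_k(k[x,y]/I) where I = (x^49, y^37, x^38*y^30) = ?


k[x,y]/I, I = (x^49, y^37, x^38*y^30)
Rect: 49x37=1813. Corner: (49-38)x(37-30)=77.
dim = 1813-77 = 1736


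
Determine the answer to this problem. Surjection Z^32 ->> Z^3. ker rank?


rank(ker) = 32-3 = 29


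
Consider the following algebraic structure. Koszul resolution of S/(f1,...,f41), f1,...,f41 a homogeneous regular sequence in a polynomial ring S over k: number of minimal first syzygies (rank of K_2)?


Regular sequence => Koszul complex is the minimal free resolution.
Syz_1 minimally generated by Koszul relations f_i*e_j - f_j*e_i (i<j): mu(Syz_1) = beta_2 = C(m,2) = m(m-1)/2
m=41
41*40/2 = 820


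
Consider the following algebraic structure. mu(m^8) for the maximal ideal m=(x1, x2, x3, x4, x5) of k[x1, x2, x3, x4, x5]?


Graded Nakayama: mu(m^d) = dim_k (m^d/m^(d+1)) = #degree-8 monomials in 5 vars
C(n+d-1,d)=C(12,8)=495


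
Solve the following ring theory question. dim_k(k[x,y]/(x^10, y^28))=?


Basis: x^i*y^j, i<10, j<28
10*28=280


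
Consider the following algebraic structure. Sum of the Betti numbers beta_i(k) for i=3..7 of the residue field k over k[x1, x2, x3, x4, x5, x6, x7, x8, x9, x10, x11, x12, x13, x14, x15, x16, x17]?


Koszul resolution: beta_i(k)=C(n,i), n=17
C(17,3)=680, C(17,4)=2380, C(17,5)=6188, C(17,6)=12376, C(17,7)=19448
Sum=41072


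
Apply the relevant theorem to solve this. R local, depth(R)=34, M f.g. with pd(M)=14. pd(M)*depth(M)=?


pd+depth=34
depth=34-14=20
pd*depth=14*20=280


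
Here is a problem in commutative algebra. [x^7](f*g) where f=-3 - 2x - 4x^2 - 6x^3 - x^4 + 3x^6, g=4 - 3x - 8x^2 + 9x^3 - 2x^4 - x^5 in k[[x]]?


[x^7] = sum a_i*b_j, i+j=7
  -4*-1=4
  -6*-2=12
  -1*9=-9
  3*-3=-9
Sum=-2


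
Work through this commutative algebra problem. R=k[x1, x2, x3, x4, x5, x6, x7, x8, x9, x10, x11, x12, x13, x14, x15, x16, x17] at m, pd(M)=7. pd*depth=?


pd+depth=17
depth=17-7=10
pd*depth=7*10=70


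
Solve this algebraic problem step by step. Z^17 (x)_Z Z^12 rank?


rank(M(x)N) = rank(M)*rank(N)
17*12 = 204


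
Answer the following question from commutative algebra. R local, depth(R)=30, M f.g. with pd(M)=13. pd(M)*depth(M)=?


pd+depth=30
depth=30-13=17
pd*depth=13*17=221


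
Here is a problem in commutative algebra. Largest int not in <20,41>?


gcd(20,41)=1 => F=ab-a-b=20*41-20-41=820-61=759


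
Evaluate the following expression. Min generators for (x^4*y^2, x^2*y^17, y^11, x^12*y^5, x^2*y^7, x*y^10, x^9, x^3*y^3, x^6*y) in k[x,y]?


Remove redundant (divisible by others).
x^12*y^5 redundant.
x^2*y^17 redundant.
Min: x^9, x^6*y, x^4*y^2, x^3*y^3, x^2*y^7, x*y^10, y^11
Count=7


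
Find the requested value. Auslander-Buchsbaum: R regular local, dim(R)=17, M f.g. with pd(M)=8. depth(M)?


pd+depth=depth(R)=17
depth=17-8=9


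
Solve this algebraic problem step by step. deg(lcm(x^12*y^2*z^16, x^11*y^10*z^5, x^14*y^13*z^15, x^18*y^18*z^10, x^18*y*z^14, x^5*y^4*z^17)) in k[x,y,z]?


lcm = componentwise max:
x: max(12,11,14,18,18,5)=18
y: max(2,10,13,18,1,4)=18
z: max(16,5,15,10,14,17)=17
Total=18+18+17=53


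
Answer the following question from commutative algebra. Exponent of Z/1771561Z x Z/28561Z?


Exponent = lcm of the cyclic orders; pairwise coprime => product.
11^6*13^4=1771561*28561=50597553721


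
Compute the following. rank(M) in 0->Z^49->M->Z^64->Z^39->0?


Alt sum=0:
(-1)^0*49 + (-1)^1*? + (-1)^2*64 + (-1)^3*39=0
rank(M)=74


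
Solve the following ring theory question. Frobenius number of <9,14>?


gcd(9,14)=1 => F=ab-a-b=9*14-9-14=126-23=103


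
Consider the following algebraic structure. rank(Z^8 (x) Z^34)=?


rank(M(x)N) = rank(M)*rank(N)
8*34 = 272


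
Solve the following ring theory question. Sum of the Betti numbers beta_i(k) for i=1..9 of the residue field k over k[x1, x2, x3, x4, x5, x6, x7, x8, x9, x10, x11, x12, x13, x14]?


Koszul resolution: beta_i(k)=C(n,i), n=14
C(14,1)=14, C(14,2)=91, C(14,3)=364, C(14,4)=1001, C(14,5)=2002, C(14,6)=3003, C(14,7)=3432, C(14,8)=3003, C(14,9)=2002
Sum=14912


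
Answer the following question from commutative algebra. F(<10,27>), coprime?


gcd(10,27)=1 => F=ab-a-b=10*27-10-27=270-37=233


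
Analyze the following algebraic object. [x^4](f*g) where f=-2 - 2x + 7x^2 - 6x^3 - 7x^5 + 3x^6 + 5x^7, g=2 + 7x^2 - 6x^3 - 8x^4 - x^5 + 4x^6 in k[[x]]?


[x^4] = sum a_i*b_j, i+j=4
  -2*-8=16
  -2*-6=12
  7*7=49
Sum=77


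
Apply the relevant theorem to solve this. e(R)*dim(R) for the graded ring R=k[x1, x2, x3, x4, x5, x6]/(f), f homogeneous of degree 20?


e(R)=deg(f)=20, dim(R)=6-1=5
e*dim=20*5=100


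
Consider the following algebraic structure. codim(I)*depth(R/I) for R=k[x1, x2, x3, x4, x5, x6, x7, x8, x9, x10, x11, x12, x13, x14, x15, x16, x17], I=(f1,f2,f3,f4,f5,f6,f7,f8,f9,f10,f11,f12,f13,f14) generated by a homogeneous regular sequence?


codim=14, depth=dim(R/I)=17-14=3
Product=14*3=42


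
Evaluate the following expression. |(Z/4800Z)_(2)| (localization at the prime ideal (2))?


2-primary part: 4800=2^6*75
Size=2^6=64


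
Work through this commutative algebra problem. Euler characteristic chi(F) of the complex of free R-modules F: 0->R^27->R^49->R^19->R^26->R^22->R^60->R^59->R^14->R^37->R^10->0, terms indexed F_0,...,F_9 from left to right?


chi = sum (-1)^i * rank:
(-1)^0*27=27
(-1)^1*49=-49
(-1)^2*19=19
(-1)^3*26=-26
(-1)^4*22=22
(-1)^5*60=-60
(-1)^6*59=59
(-1)^7*14=-14
(-1)^8*37=37
(-1)^9*10=-10
chi=5


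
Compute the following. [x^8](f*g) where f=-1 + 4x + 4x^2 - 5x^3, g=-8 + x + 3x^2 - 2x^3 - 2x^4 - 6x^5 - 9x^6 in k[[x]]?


[x^8] = sum a_i*b_j, i+j=8
  4*-9=-36
  -5*-6=30
Sum=-6


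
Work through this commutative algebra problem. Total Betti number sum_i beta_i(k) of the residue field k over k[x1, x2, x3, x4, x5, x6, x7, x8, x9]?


Koszul resolution: beta_i(k)=C(n,i), n=9
sum_i C(9,i) = 2^9 = 512


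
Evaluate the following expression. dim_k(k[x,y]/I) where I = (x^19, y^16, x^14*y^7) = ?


k[x,y]/I, I = (x^19, y^16, x^14*y^7)
Rect: 19x16=304. Corner: (19-14)x(16-7)=45.
dim = 304-45 = 259


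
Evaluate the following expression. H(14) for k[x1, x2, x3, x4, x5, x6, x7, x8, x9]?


C(d+n-1,n-1)=C(22,8)=319770


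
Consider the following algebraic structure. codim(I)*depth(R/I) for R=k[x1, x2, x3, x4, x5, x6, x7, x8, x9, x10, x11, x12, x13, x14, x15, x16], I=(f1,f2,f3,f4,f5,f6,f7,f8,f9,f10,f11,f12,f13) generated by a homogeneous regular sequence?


codim=13, depth=dim(R/I)=16-13=3
Product=13*3=39


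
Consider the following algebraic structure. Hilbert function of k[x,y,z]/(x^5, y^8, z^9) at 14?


Need i<5, j<8, k<9 with i+j+k=14.
For each i, j ranges over max(0,14-i-8)..min(7,14-i):
  i=0: j in [6,7] -> 2
  i=1: j in [5,7] -> 3
  i=2: j in [4,7] -> 4
  i=3: j in [3,7] -> 5
  i=4: j in [2,7] -> 6
H(14) = 2+3+4+5+6 = 20


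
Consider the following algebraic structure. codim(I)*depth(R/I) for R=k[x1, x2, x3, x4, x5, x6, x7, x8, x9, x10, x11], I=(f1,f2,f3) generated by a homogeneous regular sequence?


codim=3, depth=dim(R/I)=11-3=8
Product=3*8=24


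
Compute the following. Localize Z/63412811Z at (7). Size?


7-primary part: 63412811=7^8*11
Size=7^8=5764801


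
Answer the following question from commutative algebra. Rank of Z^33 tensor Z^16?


rank(M(x)N) = rank(M)*rank(N)
33*16 = 528


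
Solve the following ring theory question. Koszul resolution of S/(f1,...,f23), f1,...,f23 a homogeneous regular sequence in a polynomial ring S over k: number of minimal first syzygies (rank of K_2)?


Regular sequence => Koszul complex is the minimal free resolution.
Syz_1 minimally generated by Koszul relations f_i*e_j - f_j*e_i (i<j): mu(Syz_1) = beta_2 = C(m,2) = m(m-1)/2
m=23
23*22/2 = 253


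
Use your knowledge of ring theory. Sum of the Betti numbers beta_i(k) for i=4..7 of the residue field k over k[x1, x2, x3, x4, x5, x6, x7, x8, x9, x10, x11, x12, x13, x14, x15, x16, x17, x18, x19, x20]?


Koszul resolution: beta_i(k)=C(n,i), n=20
C(20,4)=4845, C(20,5)=15504, C(20,6)=38760, C(20,7)=77520
Sum=136629


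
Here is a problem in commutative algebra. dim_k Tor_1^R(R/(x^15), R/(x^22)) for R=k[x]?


Tor_1(R/I,R/J)=(I cap J)/IJ=(x^22)/(x^37)
dim=37-22=min(15,22)=15


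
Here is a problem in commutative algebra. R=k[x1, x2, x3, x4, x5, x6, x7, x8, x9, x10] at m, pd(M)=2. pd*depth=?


pd+depth=10
depth=10-2=8
pd*depth=2*8=16


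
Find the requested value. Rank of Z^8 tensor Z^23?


rank(M(x)N) = rank(M)*rank(N)
8*23 = 184


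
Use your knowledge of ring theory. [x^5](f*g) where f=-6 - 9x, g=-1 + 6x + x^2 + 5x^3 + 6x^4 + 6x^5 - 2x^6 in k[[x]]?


[x^5] = sum a_i*b_j, i+j=5
  -6*6=-36
  -9*6=-54
Sum=-90


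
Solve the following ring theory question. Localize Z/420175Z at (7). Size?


7-primary part: 420175=7^5*25
Size=7^5=16807


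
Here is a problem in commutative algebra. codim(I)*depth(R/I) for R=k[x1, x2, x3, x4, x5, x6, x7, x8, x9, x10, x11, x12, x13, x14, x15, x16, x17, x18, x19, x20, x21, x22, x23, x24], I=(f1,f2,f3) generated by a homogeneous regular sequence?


codim=3, depth=dim(R/I)=24-3=21
Product=3*21=63


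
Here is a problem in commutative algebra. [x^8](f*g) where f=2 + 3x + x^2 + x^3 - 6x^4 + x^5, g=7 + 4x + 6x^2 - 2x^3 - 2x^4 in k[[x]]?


[x^8] = sum a_i*b_j, i+j=8
  -6*-2=12
  1*-2=-2
Sum=10


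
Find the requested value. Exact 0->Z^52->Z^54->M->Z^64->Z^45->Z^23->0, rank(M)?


Alt sum=0:
(-1)^0*52 + (-1)^1*54 + (-1)^2*? + (-1)^3*64 + (-1)^4*45 + (-1)^5*23=0
rank(M)=44


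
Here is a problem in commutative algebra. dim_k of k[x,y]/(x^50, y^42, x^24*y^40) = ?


k[x,y]/I, I = (x^50, y^42, x^24*y^40)
Rect: 50x42=2100. Corner: (50-24)x(42-40)=52.
dim = 2100-52 = 2048


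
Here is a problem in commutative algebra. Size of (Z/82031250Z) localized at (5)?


5-primary part: 82031250=5^9*42
Size=5^9=1953125


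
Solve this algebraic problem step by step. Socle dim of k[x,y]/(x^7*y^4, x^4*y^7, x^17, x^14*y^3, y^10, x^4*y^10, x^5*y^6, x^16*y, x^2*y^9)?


Socle = ann(m) = span of standard monomials u with x*u, y*u in I (staircase corners).
Redundant generators: x^4*y^10
Minimal generators: x^17, x^16*y, x^14*y^3, x^7*y^4, x^5*y^6, x^4*y^7, x^2*y^9, y^10
Corners: xy^9, x^3y^8, x^4y^6, x^6y^5, x^13y^3, x^15y^2, x^16
Socle dim=7


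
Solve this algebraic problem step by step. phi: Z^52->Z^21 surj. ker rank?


rank(ker) = 52-21 = 31


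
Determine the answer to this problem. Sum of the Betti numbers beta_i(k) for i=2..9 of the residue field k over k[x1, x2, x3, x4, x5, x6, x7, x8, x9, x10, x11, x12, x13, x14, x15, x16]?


Koszul resolution: beta_i(k)=C(n,i), n=16
C(16,2)=120, C(16,3)=560, C(16,4)=1820, C(16,5)=4368, C(16,6)=8008, C(16,7)=11440, C(16,8)=12870, C(16,9)=11440
Sum=50626


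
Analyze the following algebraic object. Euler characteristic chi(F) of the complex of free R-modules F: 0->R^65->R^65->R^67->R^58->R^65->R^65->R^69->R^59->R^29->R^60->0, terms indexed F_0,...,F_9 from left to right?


chi = sum (-1)^i * rank:
(-1)^0*65=65
(-1)^1*65=-65
(-1)^2*67=67
(-1)^3*58=-58
(-1)^4*65=65
(-1)^5*65=-65
(-1)^6*69=69
(-1)^7*59=-59
(-1)^8*29=29
(-1)^9*60=-60
chi=-12


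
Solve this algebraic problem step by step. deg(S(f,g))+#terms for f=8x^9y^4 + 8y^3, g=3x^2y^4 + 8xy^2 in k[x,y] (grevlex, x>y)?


LT(f)=8x^9y^4, LT(g)=3x^2y^4
lcm(LM)=x^9y^4
S(f,g) (scaled by 24 to clear denominators) = 3*f - 8x^7*g = -64x^8y^2 + 24y^3
2 terms, deg 10.
10+2=12


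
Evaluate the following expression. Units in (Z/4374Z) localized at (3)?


Local ring = Z/2187Z.
phi(2187) = 3^6*(3-1) = 1458


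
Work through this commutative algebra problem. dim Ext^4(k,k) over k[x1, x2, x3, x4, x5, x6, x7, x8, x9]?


C(n,i)=C(9,4)=126


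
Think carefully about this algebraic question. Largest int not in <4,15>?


gcd(4,15)=1 => F=ab-a-b=4*15-4-15=60-19=41


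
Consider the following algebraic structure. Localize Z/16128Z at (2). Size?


2-primary part: 16128=2^8*63
Size=2^8=256


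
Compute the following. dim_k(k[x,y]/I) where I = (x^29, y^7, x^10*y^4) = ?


k[x,y]/I, I = (x^29, y^7, x^10*y^4)
Rect: 29x7=203. Corner: (29-10)x(7-4)=57.
dim = 203-57 = 146


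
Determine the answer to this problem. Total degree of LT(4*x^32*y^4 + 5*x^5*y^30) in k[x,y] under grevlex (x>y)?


LT: 4*x^32*y^4
deg_x=32, deg_y=4
Total=32+4=36


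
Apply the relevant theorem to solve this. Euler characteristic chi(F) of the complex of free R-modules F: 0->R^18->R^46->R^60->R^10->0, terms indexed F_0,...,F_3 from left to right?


chi = sum (-1)^i * rank:
(-1)^0*18=18
(-1)^1*46=-46
(-1)^2*60=60
(-1)^3*10=-10
chi=22


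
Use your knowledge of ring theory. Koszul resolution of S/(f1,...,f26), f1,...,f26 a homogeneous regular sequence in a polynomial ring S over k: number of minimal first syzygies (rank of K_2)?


Regular sequence => Koszul complex is the minimal free resolution.
Syz_1 minimally generated by Koszul relations f_i*e_j - f_j*e_i (i<j): mu(Syz_1) = beta_2 = C(m,2) = m(m-1)/2
m=26
26*25/2 = 325


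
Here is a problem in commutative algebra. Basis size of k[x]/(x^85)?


Basis: 1,x,...,x^84
dim=85


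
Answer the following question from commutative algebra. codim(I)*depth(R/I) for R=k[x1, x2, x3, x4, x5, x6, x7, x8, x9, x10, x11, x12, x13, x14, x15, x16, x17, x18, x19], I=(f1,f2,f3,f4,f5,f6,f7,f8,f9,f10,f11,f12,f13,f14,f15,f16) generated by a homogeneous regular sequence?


codim=16, depth=dim(R/I)=19-16=3
Product=16*3=48


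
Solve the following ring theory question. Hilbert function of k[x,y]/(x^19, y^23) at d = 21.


k[x,y], I = (x^19, y^23), d = 21
Need i < 19 and d-i < 23.
Range: 0 <= i <= 18.
H(21) = 19


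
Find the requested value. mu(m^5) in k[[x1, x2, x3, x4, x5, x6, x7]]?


C(n+d-1,d)=C(11,5)=462


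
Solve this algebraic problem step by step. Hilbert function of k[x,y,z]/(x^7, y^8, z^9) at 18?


Need i<7, j<8, k<9 with i+j+k=18.
For each i, j ranges over max(0,18-i-8)..min(7,18-i):
  i=0: j in [10,7] -> 0
  i=1: j in [9,7] -> 0
  i=2: j in [8,7] -> 0
  i=3: j in [7,7] -> 1
  i=4: j in [6,7] -> 2
  i=5: j in [5,7] -> 3
  i=6: j in [4,7] -> 4
H(18) = 0+0+0+1+2+3+4 = 10


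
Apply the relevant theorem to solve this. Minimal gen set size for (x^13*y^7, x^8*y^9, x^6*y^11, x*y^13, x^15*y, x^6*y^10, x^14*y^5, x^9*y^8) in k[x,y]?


Remove redundant (divisible by others).
x^6*y^11 redundant.
Min: x^15*y, x^14*y^5, x^13*y^7, x^9*y^8, x^8*y^9, x^6*y^10, x*y^13
Count=7


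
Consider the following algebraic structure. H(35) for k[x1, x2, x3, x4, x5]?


C(d+n-1,n-1)=C(39,4)=82251


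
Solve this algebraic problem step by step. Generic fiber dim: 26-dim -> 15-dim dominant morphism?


dim(fiber)=dim(X)-dim(Y)=26-15=11


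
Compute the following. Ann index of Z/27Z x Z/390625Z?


Exponent = lcm of the cyclic orders; pairwise coprime => product.
3^3*5^8=27*390625=10546875


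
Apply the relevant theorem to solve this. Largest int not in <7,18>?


gcd(7,18)=1 => F=ab-a-b=7*18-7-18=126-25=101


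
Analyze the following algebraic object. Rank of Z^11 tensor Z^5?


rank(M(x)N) = rank(M)*rank(N)
11*5 = 55


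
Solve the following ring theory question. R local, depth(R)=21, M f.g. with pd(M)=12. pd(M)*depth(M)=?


pd+depth=21
depth=21-12=9
pd*depth=12*9=108


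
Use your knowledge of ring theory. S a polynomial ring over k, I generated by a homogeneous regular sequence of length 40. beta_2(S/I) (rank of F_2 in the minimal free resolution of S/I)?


Regular sequence => Koszul complex is the minimal free resolution.
Syz_1 minimally generated by Koszul relations f_i*e_j - f_j*e_i (i<j): mu(Syz_1) = beta_2 = C(m,2) = m(m-1)/2
m=40
40*39/2 = 780


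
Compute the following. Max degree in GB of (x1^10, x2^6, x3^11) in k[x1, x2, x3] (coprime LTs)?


Pure powers, coprime LTs => already GB.
Degrees: 10, 6, 11
Max=11


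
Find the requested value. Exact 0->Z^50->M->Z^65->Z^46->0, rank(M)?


Alt sum=0:
(-1)^0*50 + (-1)^1*? + (-1)^2*65 + (-1)^3*46=0
rank(M)=69


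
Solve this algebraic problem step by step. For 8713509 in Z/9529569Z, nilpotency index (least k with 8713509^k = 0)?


8713509^k mod 9529569:
k=1: 8713509
k=2: 8582742
k=3: 657531
k=4: 6223392
k=5: 8168202
k=6: 0
First zero at k = 6


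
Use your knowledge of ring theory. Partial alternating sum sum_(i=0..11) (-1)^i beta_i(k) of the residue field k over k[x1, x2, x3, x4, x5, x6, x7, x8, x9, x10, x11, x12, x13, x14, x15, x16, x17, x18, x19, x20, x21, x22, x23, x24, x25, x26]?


Koszul resolution: beta_i(k)=C(n,i), n=26
sum_(i=0..p) (-1)^i C(n,i) = (-1)^p C(n-1,p)
(-1)^11*C(25,11) = (-1)^11*4457400 = -4457400


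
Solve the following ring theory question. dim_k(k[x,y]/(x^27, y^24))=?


Basis: x^i*y^j, i<27, j<24
27*24=648


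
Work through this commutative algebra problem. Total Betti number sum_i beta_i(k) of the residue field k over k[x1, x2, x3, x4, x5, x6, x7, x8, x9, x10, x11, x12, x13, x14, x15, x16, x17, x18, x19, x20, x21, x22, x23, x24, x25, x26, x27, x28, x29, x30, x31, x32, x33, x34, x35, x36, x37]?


Koszul resolution: beta_i(k)=C(n,i), n=37
sum_i C(37,i) = 2^37 = 137438953472


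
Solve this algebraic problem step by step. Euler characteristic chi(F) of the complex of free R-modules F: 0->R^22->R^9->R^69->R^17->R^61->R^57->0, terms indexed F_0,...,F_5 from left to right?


chi = sum (-1)^i * rank:
(-1)^0*22=22
(-1)^1*9=-9
(-1)^2*69=69
(-1)^3*17=-17
(-1)^4*61=61
(-1)^5*57=-57
chi=69
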